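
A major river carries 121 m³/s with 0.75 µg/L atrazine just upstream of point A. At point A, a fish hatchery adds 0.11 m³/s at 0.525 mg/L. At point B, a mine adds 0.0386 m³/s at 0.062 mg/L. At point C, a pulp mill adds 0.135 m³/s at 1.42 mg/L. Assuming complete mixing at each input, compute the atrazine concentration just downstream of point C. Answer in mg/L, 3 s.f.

0.75 µg/L = 0.00075 mg/L.
After input A: C = (121·0.00075 + 0.11·0.525) / 121.1 = 0.001226 mg/L.
After input B: C = (121.1·0.001226 + 0.0386·0.062) / 121.1 = 0.001246 mg/L.
After input C: C = (121.1·0.001246 + 0.135·1.42) / 121.3 = 0.002825 mg/L.

0.00282 mg/L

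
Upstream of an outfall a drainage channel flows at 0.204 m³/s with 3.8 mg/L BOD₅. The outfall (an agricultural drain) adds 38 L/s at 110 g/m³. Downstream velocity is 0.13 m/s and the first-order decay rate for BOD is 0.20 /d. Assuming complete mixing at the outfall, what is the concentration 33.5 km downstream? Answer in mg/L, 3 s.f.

11.3 mg/L

38 L/s = 0.038 m³/s.
After complete mixing, C₀ = (0.038·110 + 0.204·3.8) / 0.242 = 20.48 mg/L.
Travel time t = 3.35e+04 m / 0.13 m/s = 2.577e+05 s = 2.983 d.
C = 20.48·exp(−0.20·2.983) = 20.48·0.5507 = 11.28 mg/L.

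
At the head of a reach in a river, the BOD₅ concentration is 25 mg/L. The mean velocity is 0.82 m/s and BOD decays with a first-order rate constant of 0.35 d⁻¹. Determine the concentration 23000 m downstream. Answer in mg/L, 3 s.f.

22.3 mg/L

Travel time t = 23000 m / 0.82 m/s = 2.3e+04/0.82 = 2.805e+04 s = 0.3246 d.
First-order decay: C = 25·exp(−0.35·0.3246) = 25·0.8926 = 22.31 mg/L.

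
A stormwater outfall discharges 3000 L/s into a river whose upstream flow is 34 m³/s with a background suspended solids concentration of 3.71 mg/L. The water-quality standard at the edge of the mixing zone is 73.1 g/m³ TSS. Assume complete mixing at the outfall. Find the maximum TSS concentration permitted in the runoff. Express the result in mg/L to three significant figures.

3000 L/s = 3 m³/s.
Mass balance: 73.1·37 = 3·Cₑ + 34·3.71.
Cₑ = (2705 − 126.1) / 3 = 859.5 mg/L.

860 mg/L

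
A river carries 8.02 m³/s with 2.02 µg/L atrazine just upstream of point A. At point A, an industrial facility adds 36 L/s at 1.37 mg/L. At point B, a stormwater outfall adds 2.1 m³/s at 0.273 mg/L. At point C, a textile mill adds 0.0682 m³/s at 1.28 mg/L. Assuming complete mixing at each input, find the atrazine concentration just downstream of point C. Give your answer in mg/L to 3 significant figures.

0.0710 mg/L

2.02 µg/L = 0.00202 mg/L.
36 L/s = 0.036 m³/s.
After input A: C = (8.02·0.00202 + 0.036·1.37) / 8.056 = 0.008133 mg/L.
After input B: C = (8.056·0.008133 + 2.1·0.273) / 10.16 = 0.0629 mg/L.
After input C: C = (10.16·0.0629 + 0.0682·1.28) / 10.22 = 0.07102 mg/L.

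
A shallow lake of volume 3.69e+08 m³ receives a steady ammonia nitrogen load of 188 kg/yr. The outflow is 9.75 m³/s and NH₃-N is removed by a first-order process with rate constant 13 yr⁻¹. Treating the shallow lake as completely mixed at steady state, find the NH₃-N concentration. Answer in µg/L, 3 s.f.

Outflow Q = 9.75 m³/s × 3.156e+07 s/yr = 3.077e+08 m³/yr.
Steady-state CSTR mass balance: W = Q·C + k·V·C, so C = W/(Q + kV).
Q + kV = 3.077e+08 + 13·3.69e+08 = 5.105e+09 m³/yr.
C = 188/5.105e+09 = 3.683e-08 kg/m³ = 3.683e-05 mg/L = 0.03683 µg/L.

0.0368 µg/L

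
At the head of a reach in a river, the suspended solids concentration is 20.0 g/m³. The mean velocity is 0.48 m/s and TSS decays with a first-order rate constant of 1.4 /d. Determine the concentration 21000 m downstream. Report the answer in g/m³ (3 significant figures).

Travel time t = 21000 m / 0.48 m/s = 2.1e+04/0.48 = 4.375e+04 s = 0.5064 d.
First-order decay: C = 20.0·exp(−1.4·0.5064) = 20.0·0.4922 = 9.844 g/m³.

9.84 g/m³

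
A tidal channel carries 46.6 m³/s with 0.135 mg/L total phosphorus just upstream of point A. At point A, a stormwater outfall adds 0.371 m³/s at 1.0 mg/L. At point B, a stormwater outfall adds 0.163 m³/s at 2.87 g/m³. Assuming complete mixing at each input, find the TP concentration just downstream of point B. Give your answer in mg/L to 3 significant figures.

After input A: C = (46.6·0.135 + 0.371·1) / 46.97 = 0.1418 mg/L.
After input B: C = (46.97·0.1418 + 0.163·2.87) / 47.13 = 0.1513 mg/L.

0.151 mg/L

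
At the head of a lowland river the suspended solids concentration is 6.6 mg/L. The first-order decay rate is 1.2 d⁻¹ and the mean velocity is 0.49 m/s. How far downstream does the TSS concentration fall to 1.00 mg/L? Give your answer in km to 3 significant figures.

66.6 km

From C = C₀·e^(−kt), t = ln(C₀/C)/k = ln(6.6/1.00)/1.2 = 1.887/1.2 = 1.573 d.
Distance = v·t = 0.49 m/s × 1.359e+05 s = 6.658e+04 m = 66.58 km.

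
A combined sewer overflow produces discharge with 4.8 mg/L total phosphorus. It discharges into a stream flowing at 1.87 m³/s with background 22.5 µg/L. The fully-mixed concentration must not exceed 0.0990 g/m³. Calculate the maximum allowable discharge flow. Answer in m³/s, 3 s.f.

0.0304 m³/s

22.5 µg/L = 0.0225 mg/L.
Mass balance at complete mixing: C_std·(Q_w + Q_r) = Q_w·C_e + Q_r·C_b.
Rearranging, Q_w = Q_r·(C_std − C_b)/(C_e − C_std) = 1.87·(0.099 − 0.0225) / (4.8 − 0.099) = 0.03043 m³/s.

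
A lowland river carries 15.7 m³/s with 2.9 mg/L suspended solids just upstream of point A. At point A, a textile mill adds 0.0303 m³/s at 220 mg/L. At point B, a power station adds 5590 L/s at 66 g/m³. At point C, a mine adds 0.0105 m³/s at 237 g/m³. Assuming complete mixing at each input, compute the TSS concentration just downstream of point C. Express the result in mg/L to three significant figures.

19.9 mg/L

After input A: C = (15.7·2.9 + 0.0303·220) / 15.73 = 3.318 mg/L.
5590 L/s = 5.59 m³/s.
After input B: C = (15.73·3.318 + 5.59·66) / 21.32 = 19.75 mg/L.
After input C: C = (21.32·19.75 + 0.0105·237) / 21.33 = 19.86 mg/L.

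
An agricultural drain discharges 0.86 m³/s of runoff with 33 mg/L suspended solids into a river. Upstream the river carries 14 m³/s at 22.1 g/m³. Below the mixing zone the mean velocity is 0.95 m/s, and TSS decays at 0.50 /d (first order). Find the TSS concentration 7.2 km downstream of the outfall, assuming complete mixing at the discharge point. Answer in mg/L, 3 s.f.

After complete mixing, C₀ = (0.86·33 + 14·22.1) / 14.86 = 22.73 mg/L.
Travel time t = 7200 m / 0.95 m/s = 7579 s = 0.08772 d.
C = 22.73·exp(−0.50·0.08772) = 22.73·0.9571 = 21.76 mg/L.

21.8 mg/L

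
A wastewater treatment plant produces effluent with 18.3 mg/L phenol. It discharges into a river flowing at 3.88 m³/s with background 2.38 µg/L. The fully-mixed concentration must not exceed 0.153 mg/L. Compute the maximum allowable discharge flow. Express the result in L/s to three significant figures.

2.38 µg/L = 0.00238 mg/L.
Mass balance at complete mixing: C_std·(Q_w + Q_r) = Q_w·C_e + Q_r·C_b.
Rearranging, Q_w = Q_r·(C_std − C_b)/(C_e − C_std) = 3.88·(0.153 − 0.00238) / (18.3 − 0.153) = 0.0322 m³/s.
= 32.2 L/s.

32.2 L/s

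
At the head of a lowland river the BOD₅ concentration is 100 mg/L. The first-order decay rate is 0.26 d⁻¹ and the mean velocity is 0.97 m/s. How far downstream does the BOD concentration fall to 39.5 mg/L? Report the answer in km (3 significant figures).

299 km

From C = C₀·e^(−kt), t = ln(C₀/C)/k = ln(100/39.5)/0.26 = 0.9289/0.26 = 3.573 d.
Distance = v·t = 0.97 m/s × 3.087e+05 s = 2.994e+05 m = 299.4 km.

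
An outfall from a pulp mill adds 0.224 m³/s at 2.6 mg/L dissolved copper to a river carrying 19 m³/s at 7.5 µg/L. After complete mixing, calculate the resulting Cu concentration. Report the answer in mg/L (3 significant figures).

7.5 µg/L = 0.0075 mg/L.
Flow-weighted mixing gives C = (0.224·2.6 + 19·0.0075) / (0.224 + 19) = 0.7249/19.22 = 0.03771 mg/L.

0.0377 mg/L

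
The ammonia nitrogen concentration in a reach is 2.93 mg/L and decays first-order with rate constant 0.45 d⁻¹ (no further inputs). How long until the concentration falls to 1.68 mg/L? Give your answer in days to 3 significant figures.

t = ln(C₀/C)/k = ln(2.93/1.68)/0.45 = 0.5562/0.45 = 1.236 d.

1.24 d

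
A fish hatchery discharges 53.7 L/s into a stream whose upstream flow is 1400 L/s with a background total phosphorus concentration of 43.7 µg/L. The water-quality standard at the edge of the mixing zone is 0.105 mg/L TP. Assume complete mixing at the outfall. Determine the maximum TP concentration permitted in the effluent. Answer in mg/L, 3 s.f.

1.70 mg/L

53.7 L/s = 0.0537 m³/s.
1400 L/s = 1.4 m³/s.
43.7 µg/L = 0.0437 mg/L.
Mass balance: 0.105·1.454 = 0.0537·Cₑ + 1.4·0.0437.
Cₑ = (0.1526 − 0.06118) / 0.0537 = 1.703 mg/L.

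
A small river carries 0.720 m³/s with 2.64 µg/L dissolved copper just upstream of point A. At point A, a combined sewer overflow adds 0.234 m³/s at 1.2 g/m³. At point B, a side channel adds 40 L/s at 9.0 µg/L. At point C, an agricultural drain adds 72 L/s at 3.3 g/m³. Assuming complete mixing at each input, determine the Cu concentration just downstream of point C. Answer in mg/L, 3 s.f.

2.64 µg/L = 0.00264 mg/L.
After input A: C = (0.72·0.00264 + 0.234·1.2) / 0.954 = 0.2963 mg/L.
40 L/s = 0.04 m³/s.
9.0 µg/L = 0.009 mg/L.
After input B: C = (0.954·0.2963 + 0.04·0.009) / 0.994 = 0.2848 mg/L.
72 L/s = 0.072 m³/s.
After input C: C = (0.994·0.2848 + 0.072·3.3) / 1.066 = 0.4884 mg/L.

0.488 mg/L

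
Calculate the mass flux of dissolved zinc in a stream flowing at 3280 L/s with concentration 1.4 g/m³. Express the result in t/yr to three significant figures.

145 t/yr

3280 L/s = 3.28 m³/s.
Mass flux = Q·C = 3.28 m³/s × 1.4 g/m³ = 4.592 g/s.
= 4.592 g/s × 31.56 = 144.9 t/yr.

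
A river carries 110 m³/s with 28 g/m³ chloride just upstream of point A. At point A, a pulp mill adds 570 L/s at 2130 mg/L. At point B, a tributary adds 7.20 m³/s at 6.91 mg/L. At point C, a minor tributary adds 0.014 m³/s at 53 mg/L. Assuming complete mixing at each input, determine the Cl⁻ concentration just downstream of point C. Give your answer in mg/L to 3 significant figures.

36.9 mg/L

570 L/s = 0.57 m³/s.
After input A: C = (110·28 + 0.57·2130) / 110.6 = 38.84 mg/L.
After input B: C = (110.6·38.84 + 7.2·6.91) / 117.8 = 36.88 mg/L.
After input C: C = (117.8·36.88 + 0.014·53) / 117.8 = 36.89 mg/L.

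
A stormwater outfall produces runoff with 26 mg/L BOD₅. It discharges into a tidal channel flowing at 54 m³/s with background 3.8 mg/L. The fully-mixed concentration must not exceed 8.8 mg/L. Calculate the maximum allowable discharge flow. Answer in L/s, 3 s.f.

Mass balance at complete mixing: C_std·(Q_w + Q_r) = Q_w·C_e + Q_r·C_b.
Rearranging, Q_w = Q_r·(C_std − C_b)/(C_e − C_std) = 54·(8.8 − 3.8) / (26 − 8.8) = 15.7 m³/s.
= 1.57e+04 L/s.

15700 L/s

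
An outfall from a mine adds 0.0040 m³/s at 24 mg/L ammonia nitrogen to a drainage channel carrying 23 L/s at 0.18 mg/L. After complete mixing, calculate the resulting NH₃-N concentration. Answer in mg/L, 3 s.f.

3.71 mg/L

23 L/s = 0.023 m³/s.
By mass balance at complete mixing, C = (0.004·24 + 0.023·0.18) / (0.004 + 0.023) = 0.1001/0.027 = 3.709 mg/L.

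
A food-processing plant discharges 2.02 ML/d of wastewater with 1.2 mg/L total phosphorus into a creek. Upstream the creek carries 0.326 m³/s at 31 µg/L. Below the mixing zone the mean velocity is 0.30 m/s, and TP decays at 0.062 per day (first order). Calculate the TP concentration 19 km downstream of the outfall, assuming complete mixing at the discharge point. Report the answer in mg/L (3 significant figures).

2.02 ML/d = 0.02338 m³/s.
31 µg/L = 0.031 mg/L.
After complete mixing, C₀ = (0.02338·1.2 + 0.326·0.031) / 0.3494 = 0.1092 mg/L.
Travel time t = 1.9e+04 m / 0.30 m/s = 6.333e+04 s = 0.733 d.
C = 0.1092·exp(−0.062·0.733) = 0.1092·0.9556 = 0.1044 mg/L.

0.104 mg/L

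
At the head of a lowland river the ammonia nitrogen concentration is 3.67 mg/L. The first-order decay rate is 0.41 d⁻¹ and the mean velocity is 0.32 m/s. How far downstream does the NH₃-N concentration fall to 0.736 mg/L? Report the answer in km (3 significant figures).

108 km

From C = C₀·e^(−kt), t = ln(C₀/C)/k = ln(3.67/0.736)/0.41 = 1.607/0.41 = 3.919 d.
Distance = v·t = 0.32 m/s × 3.386e+05 s = 1.083e+05 m = 108.3 km.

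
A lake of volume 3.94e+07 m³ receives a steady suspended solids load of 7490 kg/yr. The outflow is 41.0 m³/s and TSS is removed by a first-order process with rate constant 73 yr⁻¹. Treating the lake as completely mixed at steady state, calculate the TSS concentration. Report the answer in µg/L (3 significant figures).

1.80 µg/L

Outflow Q = 41.0 m³/s × 3.156e+07 s/yr = 1.294e+09 m³/yr.
Steady-state CSTR mass balance: W = Q·C + k·V·C, so C = W/(Q + kV).
Q + kV = 1.294e+09 + 73·3.94e+07 = 4.17e+09 m³/yr.
C = 7490/4.17e+09 = 1.796e-06 kg/m³ = 0.001796 mg/L = 1.796 µg/L.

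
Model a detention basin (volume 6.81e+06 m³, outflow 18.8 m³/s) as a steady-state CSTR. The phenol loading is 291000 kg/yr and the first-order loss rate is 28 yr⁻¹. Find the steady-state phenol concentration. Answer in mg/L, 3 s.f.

Outflow Q = 18.8 m³/s × 3.156e+07 s/yr = 5.933e+08 m³/yr.
Steady-state CSTR mass balance: W = Q·C + k·V·C, so C = W/(Q + kV).
Q + kV = 5.933e+08 + 28·6.81e+06 = 7.84e+08 m³/yr.
C = 291000/7.84e+08 = 0.0003712 kg/m³ = 0.3712 mg/L.

0.371 mg/L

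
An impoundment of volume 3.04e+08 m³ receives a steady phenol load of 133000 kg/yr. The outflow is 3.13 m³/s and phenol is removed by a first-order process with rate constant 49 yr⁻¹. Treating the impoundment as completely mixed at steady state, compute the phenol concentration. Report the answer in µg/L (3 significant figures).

8.87 µg/L

Outflow Q = 3.13 m³/s × 3.156e+07 s/yr = 9.878e+07 m³/yr.
Steady-state CSTR mass balance: W = Q·C + k·V·C, so C = W/(Q + kV).
Q + kV = 9.878e+07 + 49·3.04e+08 = 1.499e+10 m³/yr.
C = 133000/1.499e+10 = 8.87e-06 kg/m³ = 0.00887 mg/L = 8.87 µg/L.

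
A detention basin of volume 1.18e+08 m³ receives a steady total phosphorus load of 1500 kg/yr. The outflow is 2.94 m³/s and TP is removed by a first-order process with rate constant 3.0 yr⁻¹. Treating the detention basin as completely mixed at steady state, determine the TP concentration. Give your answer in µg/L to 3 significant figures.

3.36 µg/L

Outflow Q = 2.94 m³/s × 3.156e+07 s/yr = 9.278e+07 m³/yr.
Steady-state CSTR mass balance: W = Q·C + k·V·C, so C = W/(Q + kV).
Q + kV = 9.278e+07 + 3.0·1.18e+08 = 4.468e+08 m³/yr.
C = 1500/4.468e+08 = 3.357e-06 kg/m³ = 0.003357 mg/L = 3.357 µg/L.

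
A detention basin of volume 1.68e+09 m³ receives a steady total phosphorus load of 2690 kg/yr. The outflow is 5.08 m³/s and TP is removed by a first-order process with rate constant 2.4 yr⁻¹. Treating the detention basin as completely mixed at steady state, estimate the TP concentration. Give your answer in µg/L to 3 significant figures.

0.642 µg/L

Outflow Q = 5.08 m³/s × 3.156e+07 s/yr = 1.603e+08 m³/yr.
Steady-state CSTR mass balance: W = Q·C + k·V·C, so C = W/(Q + kV).
Q + kV = 1.603e+08 + 2.4·1.68e+09 = 4.192e+09 m³/yr.
C = 2690/4.192e+09 = 6.417e-07 kg/m³ = 0.0006417 mg/L = 0.6417 µg/L.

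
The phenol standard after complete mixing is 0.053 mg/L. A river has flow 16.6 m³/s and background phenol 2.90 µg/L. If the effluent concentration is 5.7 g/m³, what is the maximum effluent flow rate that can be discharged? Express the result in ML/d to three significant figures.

2.90 µg/L = 0.0029 mg/L.
Mass balance at complete mixing: C_std·(Q_w + Q_r) = Q_w·C_e + Q_r·C_b.
Rearranging, Q_w = Q_r·(C_std − C_b)/(C_e − C_std) = 16.6·(0.053 − 0.0029) / (5.7 − 0.053) = 0.1473 m³/s.
= 12.72 ML/d.

12.7 ML/d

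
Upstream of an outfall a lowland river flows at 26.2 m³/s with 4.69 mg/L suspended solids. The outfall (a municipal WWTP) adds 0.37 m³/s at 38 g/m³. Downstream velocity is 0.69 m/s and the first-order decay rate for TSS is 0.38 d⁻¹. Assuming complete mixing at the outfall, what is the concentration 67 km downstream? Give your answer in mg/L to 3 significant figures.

3.36 mg/L

After complete mixing, C₀ = (0.37·38 + 26.2·4.69) / 26.57 = 5.154 mg/L.
Travel time t = 6.7e+04 m / 0.69 m/s = 9.71e+04 s = 1.124 d.
C = 5.154·exp(−0.38·1.124) = 5.154·0.6524 = 3.362 mg/L.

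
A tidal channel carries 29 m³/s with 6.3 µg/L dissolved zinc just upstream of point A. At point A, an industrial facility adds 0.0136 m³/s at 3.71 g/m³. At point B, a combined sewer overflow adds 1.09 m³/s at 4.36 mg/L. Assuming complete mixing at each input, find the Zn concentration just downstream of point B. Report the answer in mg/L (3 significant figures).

6.3 µg/L = 0.0063 mg/L.
After input A: C = (29·0.0063 + 0.0136·3.71) / 29.01 = 0.008036 mg/L.
After input B: C = (29.01·0.008036 + 1.09·4.36) / 30.1 = 0.1656 mg/L.

0.166 mg/L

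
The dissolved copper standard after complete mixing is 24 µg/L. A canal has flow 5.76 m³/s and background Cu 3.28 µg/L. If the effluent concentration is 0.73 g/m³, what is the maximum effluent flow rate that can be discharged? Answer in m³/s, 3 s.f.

3.28 µg/L = 0.00328 mg/L.
24 µg/L = 0.024 mg/L.
Mass balance at complete mixing: C_std·(Q_w + Q_r) = Q_w·C_e + Q_r·C_b.
Rearranging, Q_w = Q_r·(C_std − C_b)/(C_e − C_std) = 5.76·(0.024 − 0.00328) / (0.73 − 0.024) = 0.169 m³/s.

0.169 m³/s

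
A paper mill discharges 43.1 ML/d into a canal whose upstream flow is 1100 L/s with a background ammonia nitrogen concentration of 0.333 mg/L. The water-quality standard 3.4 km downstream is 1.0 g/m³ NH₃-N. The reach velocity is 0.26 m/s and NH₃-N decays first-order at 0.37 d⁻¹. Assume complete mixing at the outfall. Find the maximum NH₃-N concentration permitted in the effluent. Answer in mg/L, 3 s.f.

2.66 mg/L

43.1 ML/d = 0.4988 m³/s.
1100 L/s = 1.1 m³/s.
Travel time to the compliance point: t = 3400/0.26 = 1.308e+04 s = 0.1514 d; decay factor exp(−0.37·0.1514) = 0.9455.
So the concentration just after mixing may be at most 1/0.9455 = 1.058 mg/L.
Mass balance: 1.058·1.599 = 0.4988·Cₑ + 1.1·0.333.
Cₑ = (1.691 − 0.3663) / 0.4988 = 2.655 mg/L.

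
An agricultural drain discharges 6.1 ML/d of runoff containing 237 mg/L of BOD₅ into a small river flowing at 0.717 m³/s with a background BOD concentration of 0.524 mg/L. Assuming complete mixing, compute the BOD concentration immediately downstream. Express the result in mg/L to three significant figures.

6.1 ML/d = 0.0706 m³/s.
By mass balance at complete mixing, C = (0.0706·237 + 0.717·0.524) / (0.0706 + 0.717) = 17.11/0.7876 = 21.72 mg/L.

21.7 mg/L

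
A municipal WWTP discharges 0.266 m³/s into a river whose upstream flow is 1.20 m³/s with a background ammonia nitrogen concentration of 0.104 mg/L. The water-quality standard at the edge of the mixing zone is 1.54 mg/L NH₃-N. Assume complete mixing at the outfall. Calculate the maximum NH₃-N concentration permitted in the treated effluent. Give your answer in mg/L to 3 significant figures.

8.02 mg/L

Mass balance: 1.54·1.466 = 0.266·Cₑ + 1.2·0.104.
Cₑ = (2.258 − 0.1248) / 0.266 = 8.018 mg/L.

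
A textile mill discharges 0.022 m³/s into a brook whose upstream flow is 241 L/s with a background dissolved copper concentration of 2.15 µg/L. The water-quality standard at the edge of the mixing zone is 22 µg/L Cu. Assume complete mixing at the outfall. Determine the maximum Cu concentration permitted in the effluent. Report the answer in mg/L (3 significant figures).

241 L/s = 0.241 m³/s.
2.15 µg/L = 0.00215 mg/L.
22 µg/L = 0.022 mg/L.
Mass balance: 0.022·0.263 = 0.022·Cₑ + 0.241·0.00215.
Cₑ = (0.005786 − 0.0005181) / 0.022 = 0.2394 mg/L.

0.239 mg/L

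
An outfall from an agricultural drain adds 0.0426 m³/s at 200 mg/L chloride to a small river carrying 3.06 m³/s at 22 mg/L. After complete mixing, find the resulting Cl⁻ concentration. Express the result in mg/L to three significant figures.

24.4 mg/L

By mass balance at complete mixing, C = (0.0426·200 + 3.06·22) / (0.0426 + 3.06) = 75.84/3.103 = 24.44 mg/L.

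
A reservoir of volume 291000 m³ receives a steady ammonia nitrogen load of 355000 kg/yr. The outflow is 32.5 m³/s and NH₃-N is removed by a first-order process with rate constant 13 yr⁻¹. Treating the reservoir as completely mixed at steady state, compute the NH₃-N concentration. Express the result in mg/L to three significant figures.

Outflow Q = 32.5 m³/s × 3.156e+07 s/yr = 1.026e+09 m³/yr.
Steady-state CSTR mass balance: W = Q·C + k·V·C, so C = W/(Q + kV).
Q + kV = 1.026e+09 + 13·291000 = 1.029e+09 m³/yr.
C = 355000/1.029e+09 = 0.0003449 kg/m³ = 0.3449 mg/L.

0.345 mg/L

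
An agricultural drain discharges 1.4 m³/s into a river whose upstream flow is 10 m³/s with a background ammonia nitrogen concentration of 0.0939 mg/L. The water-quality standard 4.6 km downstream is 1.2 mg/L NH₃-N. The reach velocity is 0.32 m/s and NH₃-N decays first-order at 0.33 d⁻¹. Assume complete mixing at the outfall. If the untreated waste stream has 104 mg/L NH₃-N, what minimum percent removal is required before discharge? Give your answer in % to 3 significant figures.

90.7 %

Travel time to the compliance point: t = 4600/0.32 = 1.438e+04 s = 0.1664 d; decay factor exp(−0.33·0.1664) = 0.9466.
So the concentration just after mixing may be at most 1.2/0.9466 = 1.268 mg/L.
Mass balance: 1.268·11.4 = 1.4·Cₑ + 10·0.0939.
Cₑ = (14.45 − 0.939) / 1.4 = 9.652 mg/L.
Required removal = 1 − 9.652/104 = 90.72 %.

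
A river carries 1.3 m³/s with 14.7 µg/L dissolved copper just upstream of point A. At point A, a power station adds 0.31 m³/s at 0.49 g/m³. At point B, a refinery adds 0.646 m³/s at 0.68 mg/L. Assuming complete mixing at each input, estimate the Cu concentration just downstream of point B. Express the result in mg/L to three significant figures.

14.7 µg/L = 0.0147 mg/L.
After input A: C = (1.3·0.0147 + 0.31·0.49) / 1.61 = 0.1062 mg/L.
After input B: C = (1.61·0.1062 + 0.646·0.68) / 2.256 = 0.2705 mg/L.

0.271 mg/L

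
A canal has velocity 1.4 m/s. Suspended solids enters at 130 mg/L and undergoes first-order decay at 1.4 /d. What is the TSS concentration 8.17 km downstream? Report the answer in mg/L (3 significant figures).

Travel time t = 8.17 km / 1.4 m/s = 8170/1.4 = 5836 s = 0.06754 d.
First-order decay: C = 130·exp(−1.4·0.06754) = 130·0.9098 = 118.3 mg/L.

118 mg/L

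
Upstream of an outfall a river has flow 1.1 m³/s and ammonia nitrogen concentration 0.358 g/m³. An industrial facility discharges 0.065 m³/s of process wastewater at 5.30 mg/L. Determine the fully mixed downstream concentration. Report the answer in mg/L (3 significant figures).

0.634 mg/L

Conservation of mass across the mixing zone: C = (0.065·5.3 + 1.1·0.358) / (0.065 + 1.1) = 0.7383/1.165 = 0.6337 mg/L.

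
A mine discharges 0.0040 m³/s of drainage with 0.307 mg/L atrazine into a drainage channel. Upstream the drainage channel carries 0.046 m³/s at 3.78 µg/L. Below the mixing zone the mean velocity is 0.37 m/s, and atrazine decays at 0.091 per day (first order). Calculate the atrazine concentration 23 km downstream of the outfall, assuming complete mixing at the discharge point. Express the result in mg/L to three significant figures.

3.78 µg/L = 0.00378 mg/L.
After complete mixing, C₀ = (0.004·0.307 + 0.046·0.00378) / 0.05 = 0.02804 mg/L.
Travel time t = 2.3e+04 m / 0.37 m/s = 6.216e+04 s = 0.7195 d.
C = 0.02804·exp(−0.091·0.7195) = 0.02804·0.9366 = 0.02626 mg/L.

0.0263 mg/L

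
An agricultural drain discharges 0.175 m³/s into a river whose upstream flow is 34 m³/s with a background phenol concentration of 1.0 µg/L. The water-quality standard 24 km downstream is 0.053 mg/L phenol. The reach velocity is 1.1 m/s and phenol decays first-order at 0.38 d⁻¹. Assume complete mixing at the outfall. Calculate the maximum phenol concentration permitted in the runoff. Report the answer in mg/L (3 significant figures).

11.2 mg/L

1.0 µg/L = 0.001 mg/L.
Travel time to the compliance point: t = 2.4e+04/1.1 = 2.182e+04 s = 0.2525 d; decay factor exp(−0.38·0.2525) = 0.9085.
So the concentration just after mixing may be at most 0.053/0.9085 = 0.05834 mg/L.
Mass balance: 0.05834·34.17 = 0.175·Cₑ + 34·0.001.
Cₑ = (1.994 − 0.034) / 0.175 = 11.2 mg/L.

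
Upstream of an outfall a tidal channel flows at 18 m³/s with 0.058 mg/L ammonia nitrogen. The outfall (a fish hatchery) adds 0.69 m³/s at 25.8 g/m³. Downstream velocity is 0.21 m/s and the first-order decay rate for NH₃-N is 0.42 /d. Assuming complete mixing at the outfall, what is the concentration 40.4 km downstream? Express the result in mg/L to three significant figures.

After complete mixing, C₀ = (0.69·25.8 + 18·0.058) / 18.69 = 1.008 mg/L.
Travel time t = 4.04e+04 m / 0.21 m/s = 1.924e+05 s = 2.227 d.
C = 1.008·exp(−0.42·2.227) = 1.008·0.3925 = 0.3958 mg/L.

0.396 mg/L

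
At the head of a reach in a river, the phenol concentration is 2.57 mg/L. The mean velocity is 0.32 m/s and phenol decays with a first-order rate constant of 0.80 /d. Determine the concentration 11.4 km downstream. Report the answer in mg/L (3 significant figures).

1.85 mg/L

Travel time t = 11.4 km / 0.32 m/s = 1.14e+04/0.32 = 3.562e+04 s = 0.4123 d.
First-order decay: C = 2.57·exp(−0.80·0.4123) = 2.57·0.719 = 1.848 mg/L.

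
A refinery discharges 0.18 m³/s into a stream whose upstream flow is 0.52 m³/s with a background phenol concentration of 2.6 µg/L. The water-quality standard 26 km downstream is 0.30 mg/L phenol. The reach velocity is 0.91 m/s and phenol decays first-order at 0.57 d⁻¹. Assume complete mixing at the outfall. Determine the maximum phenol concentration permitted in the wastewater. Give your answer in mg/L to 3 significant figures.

1.40 mg/L

2.6 µg/L = 0.0026 mg/L.
Travel time to the compliance point: t = 2.6e+04/0.91 = 2.857e+04 s = 0.3307 d; decay factor exp(−0.57·0.3307) = 0.8282.
So the concentration just after mixing may be at most 0.3/0.8282 = 0.3622 mg/L.
Mass balance: 0.3622·0.7 = 0.18·Cₑ + 0.52·0.0026.
Cₑ = (0.2536 − 0.001352) / 0.18 = 1.401 mg/L.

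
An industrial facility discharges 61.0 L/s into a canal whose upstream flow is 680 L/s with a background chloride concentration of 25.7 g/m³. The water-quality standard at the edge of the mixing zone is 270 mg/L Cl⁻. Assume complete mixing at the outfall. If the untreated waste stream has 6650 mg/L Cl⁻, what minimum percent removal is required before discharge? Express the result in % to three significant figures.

55.0 %

61.0 L/s = 0.061 m³/s.
680 L/s = 0.68 m³/s.
Mass balance: 270·0.741 = 0.061·Cₑ + 0.68·25.7.
Cₑ = (200.1 − 17.48) / 0.061 = 2993 mg/L.
Required removal = 1 − 2993/6650 = 54.99 %.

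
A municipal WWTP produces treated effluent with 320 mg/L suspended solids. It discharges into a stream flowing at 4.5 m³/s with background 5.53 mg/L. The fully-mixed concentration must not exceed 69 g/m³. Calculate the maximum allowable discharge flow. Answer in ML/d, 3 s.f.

98.3 ML/d

Mass balance at complete mixing: C_std·(Q_w + Q_r) = Q_w·C_e + Q_r·C_b.
Rearranging, Q_w = Q_r·(C_std − C_b)/(C_e − C_std) = 4.5·(69 − 5.53) / (320 − 69) = 1.138 m³/s.
= 98.32 ML/d.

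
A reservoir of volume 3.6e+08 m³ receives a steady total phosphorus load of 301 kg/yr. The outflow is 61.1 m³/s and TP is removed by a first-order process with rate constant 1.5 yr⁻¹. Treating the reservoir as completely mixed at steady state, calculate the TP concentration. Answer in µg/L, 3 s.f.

Outflow Q = 61.1 m³/s × 3.156e+07 s/yr = 1.928e+09 m³/yr.
Steady-state CSTR mass balance: W = Q·C + k·V·C, so C = W/(Q + kV).
Q + kV = 1.928e+09 + 1.5·3.6e+08 = 2.468e+09 m³/yr.
C = 301/2.468e+09 = 1.22e-07 kg/m³ = 0.000122 mg/L = 0.122 µg/L.

0.122 µg/L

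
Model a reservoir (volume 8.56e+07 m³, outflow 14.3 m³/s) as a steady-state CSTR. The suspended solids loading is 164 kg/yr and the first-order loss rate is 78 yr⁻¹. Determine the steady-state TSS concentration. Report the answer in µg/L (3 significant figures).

Outflow Q = 14.3 m³/s × 3.156e+07 s/yr = 4.513e+08 m³/yr.
Steady-state CSTR mass balance: W = Q·C + k·V·C, so C = W/(Q + kV).
Q + kV = 4.513e+08 + 78·8.56e+07 = 7.128e+09 m³/yr.
C = 164/7.128e+09 = 2.301e-08 kg/m³ = 2.301e-05 mg/L = 0.02301 µg/L.

0.0230 µg/L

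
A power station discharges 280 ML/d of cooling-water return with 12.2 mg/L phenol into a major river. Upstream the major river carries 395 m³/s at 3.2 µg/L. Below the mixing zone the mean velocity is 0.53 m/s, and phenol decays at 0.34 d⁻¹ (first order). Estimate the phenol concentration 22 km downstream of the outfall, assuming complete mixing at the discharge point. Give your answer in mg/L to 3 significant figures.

0.0870 mg/L

280 ML/d = 3.241 m³/s.
3.2 µg/L = 0.0032 mg/L.
After complete mixing, C₀ = (3.241·12.2 + 395·0.0032) / 398.2 = 0.1025 mg/L.
Travel time t = 2.2e+04 m / 0.53 m/s = 4.151e+04 s = 0.4804 d.
C = 0.1025·exp(−0.34·0.4804) = 0.1025·0.8493 = 0.08701 mg/L.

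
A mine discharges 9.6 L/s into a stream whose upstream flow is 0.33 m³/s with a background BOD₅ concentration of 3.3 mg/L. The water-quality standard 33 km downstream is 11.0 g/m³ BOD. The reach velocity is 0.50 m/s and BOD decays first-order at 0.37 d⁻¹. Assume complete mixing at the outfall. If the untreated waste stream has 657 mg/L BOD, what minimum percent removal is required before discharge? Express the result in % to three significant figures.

9.6 L/s = 0.0096 m³/s.
Travel time to the compliance point: t = 3.3e+04/0.50 = 6.6e+04 s = 0.7639 d; decay factor exp(−0.37·0.7639) = 0.7538.
So the concentration just after mixing may be at most 11/0.7538 = 14.59 mg/L.
Mass balance: 14.59·0.3396 = 0.0096·Cₑ + 0.33·3.3.
Cₑ = (4.956 − 1.089) / 0.0096 = 402.8 mg/L.
Required removal = 1 − 402.8/657 = 38.69 %.

38.7 %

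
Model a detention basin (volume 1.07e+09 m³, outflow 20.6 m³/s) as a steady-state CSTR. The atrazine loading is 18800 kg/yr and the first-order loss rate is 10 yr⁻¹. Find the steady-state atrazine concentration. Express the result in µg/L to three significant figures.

1.66 µg/L

Outflow Q = 20.6 m³/s × 3.156e+07 s/yr = 6.501e+08 m³/yr.
Steady-state CSTR mass balance: W = Q·C + k·V·C, so C = W/(Q + kV).
Q + kV = 6.501e+08 + 10·1.07e+09 = 1.135e+10 m³/yr.
C = 18800/1.135e+10 = 1.656e-06 kg/m³ = 0.001656 mg/L = 1.656 µg/L.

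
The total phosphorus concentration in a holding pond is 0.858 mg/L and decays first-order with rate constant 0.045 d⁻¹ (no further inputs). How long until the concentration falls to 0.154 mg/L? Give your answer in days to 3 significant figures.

t = ln(C₀/C)/k = ln(0.858/0.154)/0.045 = 1.718/0.045 = 38.17 d.

38.2 d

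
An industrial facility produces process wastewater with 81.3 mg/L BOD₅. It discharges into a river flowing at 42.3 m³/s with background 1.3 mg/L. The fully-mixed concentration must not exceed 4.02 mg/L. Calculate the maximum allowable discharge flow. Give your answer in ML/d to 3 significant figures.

129 ML/d

Mass balance at complete mixing: C_std·(Q_w + Q_r) = Q_w·C_e + Q_r·C_b.
Rearranging, Q_w = Q_r·(C_std − C_b)/(C_e − C_std) = 42.3·(4.02 − 1.3) / (81.3 − 4.02) = 1.489 m³/s.
= 128.6 ML/d.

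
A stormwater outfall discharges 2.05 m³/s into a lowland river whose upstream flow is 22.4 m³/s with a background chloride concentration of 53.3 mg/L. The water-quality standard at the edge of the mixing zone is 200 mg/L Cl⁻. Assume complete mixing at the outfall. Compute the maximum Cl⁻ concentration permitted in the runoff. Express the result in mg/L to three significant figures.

Mass balance: 200·24.45 = 2.05·Cₑ + 22.4·53.3.
Cₑ = (4890 − 1194) / 2.05 = 1803 mg/L.

1800 mg/L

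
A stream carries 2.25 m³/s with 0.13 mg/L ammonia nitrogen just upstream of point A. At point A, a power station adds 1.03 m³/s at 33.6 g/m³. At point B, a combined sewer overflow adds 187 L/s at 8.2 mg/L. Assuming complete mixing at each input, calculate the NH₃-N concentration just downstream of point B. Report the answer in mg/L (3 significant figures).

10.5 mg/L

After input A: C = (2.25·0.13 + 1.03·33.6) / 3.28 = 10.64 mg/L.
187 L/s = 0.187 m³/s.
After input B: C = (3.28·10.64 + 0.187·8.2) / 3.467 = 10.51 mg/L.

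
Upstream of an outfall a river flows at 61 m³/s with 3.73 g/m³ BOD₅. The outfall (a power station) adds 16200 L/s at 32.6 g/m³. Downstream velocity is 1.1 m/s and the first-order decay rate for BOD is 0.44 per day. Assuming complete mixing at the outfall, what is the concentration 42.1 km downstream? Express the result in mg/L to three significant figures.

16200 L/s = 16.2 m³/s.
After complete mixing, C₀ = (16.2·32.6 + 61·3.73) / 77.2 = 9.788 mg/L.
Travel time t = 4.21e+04 m / 1.1 m/s = 3.827e+04 s = 0.443 d.
C = 9.788·exp(−0.44·0.443) = 9.788·0.8229 = 8.055 mg/L.

8.05 mg/L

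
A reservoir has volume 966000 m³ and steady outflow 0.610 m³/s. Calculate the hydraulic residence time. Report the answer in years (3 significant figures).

Q = 0.610 m³/s × 3.156e+07 s/yr = 1.925e+07 m³/yr.
Hydraulic residence time τ = V/Q = 966000/1.925e+07 = 0.05018 yr.

0.0502 yr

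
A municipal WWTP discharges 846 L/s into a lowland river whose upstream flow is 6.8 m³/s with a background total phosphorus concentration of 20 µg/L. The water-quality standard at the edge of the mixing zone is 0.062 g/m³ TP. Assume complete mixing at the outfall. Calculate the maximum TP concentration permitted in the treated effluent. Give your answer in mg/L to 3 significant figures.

846 L/s = 0.846 m³/s.
20 µg/L = 0.02 mg/L.
Mass balance: 0.062·7.646 = 0.846·Cₑ + 6.8·0.02.
Cₑ = (0.4741 − 0.136) / 0.846 = 0.3996 mg/L.

0.400 mg/L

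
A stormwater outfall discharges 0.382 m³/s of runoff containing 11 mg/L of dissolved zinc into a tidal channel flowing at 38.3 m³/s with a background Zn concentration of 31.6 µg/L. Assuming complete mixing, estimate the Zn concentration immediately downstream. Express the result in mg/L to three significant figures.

0.140 mg/L

31.6 µg/L = 0.0316 mg/L.
Conservation of mass across the mixing zone: C = (0.382·11 + 38.3·0.0316) / (0.382 + 38.3) = 5.412/38.68 = 0.1399 mg/L.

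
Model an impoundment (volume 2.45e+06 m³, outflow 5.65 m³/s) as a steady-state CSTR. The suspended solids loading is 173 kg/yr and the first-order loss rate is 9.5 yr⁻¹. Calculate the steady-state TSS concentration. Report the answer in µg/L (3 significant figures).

0.858 µg/L

Outflow Q = 5.65 m³/s × 3.156e+07 s/yr = 1.783e+08 m³/yr.
Steady-state CSTR mass balance: W = Q·C + k·V·C, so C = W/(Q + kV).
Q + kV = 1.783e+08 + 9.5·2.45e+06 = 2.016e+08 m³/yr.
C = 173/2.016e+08 = 8.582e-07 kg/m³ = 0.0008582 mg/L = 0.8582 µg/L.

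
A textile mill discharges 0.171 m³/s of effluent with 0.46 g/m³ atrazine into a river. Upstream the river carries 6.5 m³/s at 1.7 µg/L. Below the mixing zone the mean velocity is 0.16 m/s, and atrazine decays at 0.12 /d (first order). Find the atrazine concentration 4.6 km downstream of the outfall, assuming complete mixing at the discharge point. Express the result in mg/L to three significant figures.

1.7 µg/L = 0.0017 mg/L.
After complete mixing, C₀ = (0.171·0.46 + 6.5·0.0017) / 6.671 = 0.01345 mg/L.
Travel time t = 4600 m / 0.16 m/s = 2.875e+04 s = 0.3328 d.
C = 0.01345·exp(−0.12·0.3328) = 0.01345·0.9609 = 0.01292 mg/L.

0.0129 mg/L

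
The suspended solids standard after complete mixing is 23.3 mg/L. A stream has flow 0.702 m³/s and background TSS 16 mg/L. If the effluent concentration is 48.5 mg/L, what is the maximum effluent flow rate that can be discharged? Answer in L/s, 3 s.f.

Mass balance at complete mixing: C_std·(Q_w + Q_r) = Q_w·C_e + Q_r·C_b.
Rearranging, Q_w = Q_r·(C_std − C_b)/(C_e − C_std) = 0.702·(23.3 − 16) / (48.5 − 23.3) = 0.2034 m³/s.
= 203.4 L/s.

203 L/s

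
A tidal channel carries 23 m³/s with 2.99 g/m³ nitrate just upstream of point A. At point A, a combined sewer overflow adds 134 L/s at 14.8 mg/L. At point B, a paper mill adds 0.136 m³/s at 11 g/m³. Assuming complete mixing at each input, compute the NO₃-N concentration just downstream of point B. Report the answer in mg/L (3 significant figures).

134 L/s = 0.134 m³/s.
After input A: C = (23·2.99 + 0.134·14.8) / 23.13 = 3.058 mg/L.
After input B: C = (23.13·3.058 + 0.136·11) / 23.27 = 3.105 mg/L.

3.10 mg/L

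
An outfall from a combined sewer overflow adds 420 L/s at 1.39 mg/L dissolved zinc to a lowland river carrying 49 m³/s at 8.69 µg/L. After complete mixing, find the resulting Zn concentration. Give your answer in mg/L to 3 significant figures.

0.0204 mg/L

420 L/s = 0.42 m³/s.
8.69 µg/L = 0.00869 mg/L.
By mass balance at complete mixing, C = (0.42·1.39 + 49·0.00869) / (0.42 + 49) = 1.01/49.42 = 0.02043 mg/L.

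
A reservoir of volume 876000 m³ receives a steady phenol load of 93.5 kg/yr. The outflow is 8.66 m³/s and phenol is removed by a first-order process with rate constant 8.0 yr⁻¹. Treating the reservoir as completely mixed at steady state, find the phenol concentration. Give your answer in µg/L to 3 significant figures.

Outflow Q = 8.66 m³/s × 3.156e+07 s/yr = 2.733e+08 m³/yr.
Steady-state CSTR mass balance: W = Q·C + k·V·C, so C = W/(Q + kV).
Q + kV = 2.733e+08 + 8.0·876000 = 2.803e+08 m³/yr.
C = 93.5/2.803e+08 = 3.336e-07 kg/m³ = 0.0003336 mg/L = 0.3336 µg/L.

0.334 µg/L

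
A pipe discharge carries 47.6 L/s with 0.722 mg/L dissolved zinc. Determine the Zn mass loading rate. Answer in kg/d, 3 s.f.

2.97 kg/d

47.6 L/s = 0.0476 m³/s.
Mass flux = Q·C = 0.0476 m³/s × 0.722 g/m³ = 0.03437 g/s.
= 0.03437 g/s × 86.4 = 2.969 kg/d.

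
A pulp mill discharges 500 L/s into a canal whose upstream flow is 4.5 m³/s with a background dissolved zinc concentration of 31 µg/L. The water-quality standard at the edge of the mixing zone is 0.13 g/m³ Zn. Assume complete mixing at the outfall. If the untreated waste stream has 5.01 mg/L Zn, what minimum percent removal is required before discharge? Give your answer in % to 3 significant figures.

500 L/s = 0.5 m³/s.
31 µg/L = 0.031 mg/L.
Mass balance: 0.13·5 = 0.5·Cₑ + 4.5·0.031.
Cₑ = (0.65 − 0.1395) / 0.5 = 1.021 mg/L.
Required removal = 1 − 1.021/5.01 = 79.62 %.

79.6 %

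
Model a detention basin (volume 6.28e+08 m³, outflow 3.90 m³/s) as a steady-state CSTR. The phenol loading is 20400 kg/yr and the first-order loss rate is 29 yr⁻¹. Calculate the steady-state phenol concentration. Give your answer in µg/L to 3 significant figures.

Outflow Q = 3.90 m³/s × 3.156e+07 s/yr = 1.231e+08 m³/yr.
Steady-state CSTR mass balance: W = Q·C + k·V·C, so C = W/(Q + kV).
Q + kV = 1.231e+08 + 29·6.28e+08 = 1.834e+10 m³/yr.
C = 20400/1.834e+10 = 1.113e-06 kg/m³ = 0.001113 mg/L = 1.113 µg/L.

1.11 µg/L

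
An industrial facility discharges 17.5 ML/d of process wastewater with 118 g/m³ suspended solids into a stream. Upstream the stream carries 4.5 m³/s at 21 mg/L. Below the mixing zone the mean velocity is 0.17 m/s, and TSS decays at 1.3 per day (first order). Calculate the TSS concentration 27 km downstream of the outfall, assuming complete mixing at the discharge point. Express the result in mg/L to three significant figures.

2.31 mg/L

17.5 ML/d = 0.2025 m³/s.
After complete mixing, C₀ = (0.2025·118 + 4.5·21) / 4.703 = 25.18 mg/L.
Travel time t = 2.7e+04 m / 0.17 m/s = 1.588e+05 s = 1.838 d.
C = 25.18·exp(−1.3·1.838) = 25.18·0.09166 = 2.308 mg/L.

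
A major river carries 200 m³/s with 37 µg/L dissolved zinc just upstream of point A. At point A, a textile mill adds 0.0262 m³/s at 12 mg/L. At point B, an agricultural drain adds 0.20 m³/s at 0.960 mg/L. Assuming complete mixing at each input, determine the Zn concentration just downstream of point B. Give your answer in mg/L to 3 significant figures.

37 µg/L = 0.037 mg/L.
After input A: C = (200·0.037 + 0.0262·12) / 200 = 0.03857 mg/L.
After input B: C = (200·0.03857 + 0.2·0.96) / 200.2 = 0.03949 mg/L.

0.0395 mg/L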